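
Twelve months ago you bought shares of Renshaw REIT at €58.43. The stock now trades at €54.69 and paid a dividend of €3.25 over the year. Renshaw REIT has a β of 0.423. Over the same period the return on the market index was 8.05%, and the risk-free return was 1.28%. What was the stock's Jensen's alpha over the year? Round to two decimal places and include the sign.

-4.98%

Realised HPR = (P1 + D1 − P0) / P0 = (54.69 + 3.25 − 58.43) / 58.43 = -0.49 / 58.43 = -0.8386%
MRP = 8.05% − 1.28% = 6.77%
CAPM required = R_f + β·MRP = 1.28% + 0.423 × 6.77% = 4.14371%
α = realised − required = -0.8386% − 4.14371% = -4.98%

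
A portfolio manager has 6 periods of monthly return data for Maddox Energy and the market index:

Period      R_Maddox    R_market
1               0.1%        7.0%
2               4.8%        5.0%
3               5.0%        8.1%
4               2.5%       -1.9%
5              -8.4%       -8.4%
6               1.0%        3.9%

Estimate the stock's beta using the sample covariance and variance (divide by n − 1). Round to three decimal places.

Mean R_i = (0.1 + 4.8 + 5.0 + 2.5 − 8.4 + 1.0) / 6 = 0.8333%
Mean R_m = (7.0 + 5.0 + 8.1 − 1.9 − 8.4 + 3.9) / 6 = 2.2833%
Σ(R_i − R̄_i)(R_m − R̄_m) = 123.4933  ⇒  Cov = 123.4933 / 5 = 24.6987
Σ(R_m − R̄_m)² = 197.7083  ⇒  Var(R_m) = 197.7083 / 5 = 39.5417
β = Cov / Var(R_m) = 24.6987 / 39.5417 = 0.6246

0.625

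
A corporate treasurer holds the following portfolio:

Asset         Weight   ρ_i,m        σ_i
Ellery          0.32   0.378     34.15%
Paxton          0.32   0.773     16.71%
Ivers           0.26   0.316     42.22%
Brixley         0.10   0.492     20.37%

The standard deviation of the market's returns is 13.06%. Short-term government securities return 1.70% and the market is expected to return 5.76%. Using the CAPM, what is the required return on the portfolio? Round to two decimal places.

β_Ellery = 0.378 × 34.15% / 13.06% = 0.9884
β_Paxton = 0.773 × 16.71% / 13.06% = 0.9890
β_Ivers = 0.316 × 42.22% / 13.06% = 1.0216
β_Brixley = 0.492 × 20.37% / 13.06% = 0.7674
β_P = Σ w_i β_i = 0.32×0.9884 + 0.32×0.9890 + 0.26×1.0216 + 0.10×0.7674 = 0.9751
MRP = 5.76% − 1.70% = 4.06%
E(R_P) = R_f + β_P × MRP = 1.70% + 0.9751 × 4.06% = 5.66%

5.66%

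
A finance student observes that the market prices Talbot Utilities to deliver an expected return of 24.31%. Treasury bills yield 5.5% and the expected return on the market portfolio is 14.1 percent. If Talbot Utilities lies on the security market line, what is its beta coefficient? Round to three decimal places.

2.187

MRP = 14.1% − 5.5% = 8.60%
β = (E(R) − R_f) / MRP = (24.31% − 5.5%) / 8.6% = 18.81% / 8.6% = 2.187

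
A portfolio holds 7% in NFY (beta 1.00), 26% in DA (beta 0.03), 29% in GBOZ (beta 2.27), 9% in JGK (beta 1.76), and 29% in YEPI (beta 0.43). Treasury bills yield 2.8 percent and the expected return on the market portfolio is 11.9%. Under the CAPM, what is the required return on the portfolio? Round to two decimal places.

β_P = Σ w_i β_i = 0.07×1.00 + 0.26×0.03 + 0.29×2.27 + 0.09×1.76 + 0.29×0.43 = 1.0192
MRP = 11.9% − 2.8% = 9.10%
E(R_P) = R_f + β_P × MRP = 2.8% + 1.0192 × 9.1% = 12.07%

12.07%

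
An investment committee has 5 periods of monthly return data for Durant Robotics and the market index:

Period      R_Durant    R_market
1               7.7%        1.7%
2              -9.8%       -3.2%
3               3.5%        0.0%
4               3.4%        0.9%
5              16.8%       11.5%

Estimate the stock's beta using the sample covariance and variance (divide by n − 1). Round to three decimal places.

1.582

Mean R_i = (7.7 − 9.8 + 3.5 + 3.4 + 16.8) / 5 = 4.3200%
Mean R_m = (1.7 − 3.2 + 0.0 + 0.9 + 11.5) / 5 = 2.1800%
Σ(R_i − R̄_i)(R_m − R̄_m) = 193.6220  ⇒  Cov = 193.6220 / 4 = 48.4055
Σ(R_m − R̄_m)² = 122.4280  ⇒  Var(R_m) = 122.4280 / 4 = 30.6070
β = Cov / Var(R_m) = 48.4055 / 30.6070 = 1.5815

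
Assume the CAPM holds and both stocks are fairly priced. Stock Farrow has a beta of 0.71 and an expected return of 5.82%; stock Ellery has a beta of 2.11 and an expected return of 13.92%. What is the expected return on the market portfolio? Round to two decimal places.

Both satisfy E(R) = R_f + β·MRP, so the slope of the SML is
MRP = (13.92% − 5.82%) / (2.11 − 0.71) = 8.10% / 1.40 = 5.7857%
R_f = E(R_Farrow) − β_Farrow·MRP = 5.82% − 0.71 × 5.7857% = 1.7122%
E(R_m) = R_f + MRP = 1.7122% + 5.7857% = 7.50%

7.50%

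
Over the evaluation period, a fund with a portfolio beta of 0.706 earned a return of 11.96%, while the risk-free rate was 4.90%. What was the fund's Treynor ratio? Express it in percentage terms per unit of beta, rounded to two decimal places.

Treynor = (R_P − R_f) / β_P = (11.96% − 4.90%) / 0.7060 = 7.06% / 0.7060 = 10.00%

10.00%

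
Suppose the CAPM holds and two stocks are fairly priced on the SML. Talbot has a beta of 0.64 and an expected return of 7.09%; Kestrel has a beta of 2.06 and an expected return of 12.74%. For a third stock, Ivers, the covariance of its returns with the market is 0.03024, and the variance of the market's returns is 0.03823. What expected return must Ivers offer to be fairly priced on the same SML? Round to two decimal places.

MRP = (12.74% − 7.09%) / (2.06 − 0.64) = 3.9789%
R_f = 7.09% − 0.64 × 3.9789% = 4.5435%
β_Ivers = Cov / Var(R_m) = 0.03024 / 0.03823 = 0.7910
E(R_Ivers) = R_f + β × MRP = 4.5435% + 0.7910 × 3.9789% = 7.69%

7.69%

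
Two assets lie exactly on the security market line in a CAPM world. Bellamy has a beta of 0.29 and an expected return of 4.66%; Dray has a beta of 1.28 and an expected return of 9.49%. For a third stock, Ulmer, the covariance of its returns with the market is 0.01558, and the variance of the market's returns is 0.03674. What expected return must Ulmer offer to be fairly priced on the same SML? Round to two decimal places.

5.31%

MRP = (9.49% − 4.66%) / (1.28 − 0.29) = 4.8788%
R_f = 4.66% − 0.29 × 4.8788% = 3.2451%
β_Ulmer = Cov / Var(R_m) = 0.01558 / 0.03674 = 0.4241
E(R_Ulmer) = R_f + β × MRP = 3.2451% + 0.4241 × 4.8788% = 5.31%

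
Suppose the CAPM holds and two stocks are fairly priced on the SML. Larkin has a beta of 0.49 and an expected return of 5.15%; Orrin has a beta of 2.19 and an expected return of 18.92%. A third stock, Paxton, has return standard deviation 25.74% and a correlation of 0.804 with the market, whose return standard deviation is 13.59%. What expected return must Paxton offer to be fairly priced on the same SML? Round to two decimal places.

13.52%

MRP = (18.92% − 5.15%) / (2.19 − 0.49) = 8.1000%
R_f = 5.15% − 0.49 × 8.1000% = 1.1810%
β_Paxton = ρ·σ_i/σ_m = 0.804 × 25.74 / 13.59 = 1.5228
E(R_Paxton) = R_f + β × MRP = 1.1810% + 1.5228 × 8.1000% = 13.52%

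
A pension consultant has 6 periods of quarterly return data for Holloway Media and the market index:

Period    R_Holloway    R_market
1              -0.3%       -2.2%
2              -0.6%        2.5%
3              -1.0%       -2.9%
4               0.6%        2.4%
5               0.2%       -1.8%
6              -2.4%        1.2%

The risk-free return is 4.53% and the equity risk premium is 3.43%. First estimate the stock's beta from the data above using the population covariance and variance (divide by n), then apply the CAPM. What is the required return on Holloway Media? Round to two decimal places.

Mean R_i = (-0.3 − 0.6 − 1.0 + 0.6 + 0.2 − 2.4) / 6 = -0.5833%
Mean R_m = (-2.2 + 2.5 − 2.9 + 2.4 − 1.8 + 1.2) / 6 = -0.1333%
Σ(R_i − R̄_i)(R_m − R̄_m) = -0.2067  ⇒  Cov = -0.2067 / 6 = -0.0345
Σ(R_m − R̄_m)² = 29.8333  ⇒  Var(R_m) = 29.8333 / 6 = 4.9722
β = Cov / Var(R_m) = -0.0345 / 4.9722 = -0.0069
E(R) = R_f + β × MRP = 4.53% + -0.0069 × 3.43% = 4.51%

4.51%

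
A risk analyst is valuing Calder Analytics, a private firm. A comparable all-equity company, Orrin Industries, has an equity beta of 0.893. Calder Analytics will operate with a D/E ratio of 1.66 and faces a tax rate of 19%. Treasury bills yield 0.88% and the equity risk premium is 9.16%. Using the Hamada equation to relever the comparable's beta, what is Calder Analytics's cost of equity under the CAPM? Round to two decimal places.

20.06%

β_L = β_U × [1 + (1 − t)(D/E)] = 0.893 × [1 + (1 − 0.19) × 1.66]
    = 0.893 × [1 + 0.81 × 1.66] = 0.893 × 2.3446 = 2.0937
E(R) = R_f + β_L × MRP = 0.88% + 2.0937 × 9.16% = 20.06%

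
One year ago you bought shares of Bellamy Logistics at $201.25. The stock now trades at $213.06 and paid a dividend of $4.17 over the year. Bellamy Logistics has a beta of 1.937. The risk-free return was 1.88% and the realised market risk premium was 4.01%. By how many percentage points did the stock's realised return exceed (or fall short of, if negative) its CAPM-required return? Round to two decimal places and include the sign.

-1.71%

Realised HPR = (P1 + D1 − P0) / P0 = (213.06 + 4.17 − 201.25) / 201.25 = 15.98 / 201.25 = 7.9404%
CAPM required = R_f + β·MRP = 1.88% + 1.937 × 4.01% = 9.64737%
α = realised − required = 7.9404% − 9.64737% = -1.71%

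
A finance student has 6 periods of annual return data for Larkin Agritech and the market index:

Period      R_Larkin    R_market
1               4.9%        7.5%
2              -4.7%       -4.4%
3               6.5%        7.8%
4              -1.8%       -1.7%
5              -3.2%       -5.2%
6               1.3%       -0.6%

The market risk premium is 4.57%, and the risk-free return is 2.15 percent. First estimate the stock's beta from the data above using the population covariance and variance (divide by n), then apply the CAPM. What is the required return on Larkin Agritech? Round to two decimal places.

5.63%

Mean R_i = (4.9 − 4.7 + 6.5 − 1.8 − 3.2 + 1.3) / 6 = 0.5000%
Mean R_m = (7.5 − 4.4 + 7.8 − 1.7 − 5.2 − 0.6) / 6 = 0.5667%
Σ(R_i − R̄_i)(R_m − R̄_m) = 125.3500  ⇒  Cov = 125.3500 / 6 = 20.8917
Σ(R_m − R̄_m)² = 164.8133  ⇒  Var(R_m) = 164.8133 / 6 = 27.4689
β = Cov / Var(R_m) = 20.8917 / 27.4689 = 0.7606
E(R) = R_f + β × MRP = 2.15% + 0.7606 × 4.57% = 5.63%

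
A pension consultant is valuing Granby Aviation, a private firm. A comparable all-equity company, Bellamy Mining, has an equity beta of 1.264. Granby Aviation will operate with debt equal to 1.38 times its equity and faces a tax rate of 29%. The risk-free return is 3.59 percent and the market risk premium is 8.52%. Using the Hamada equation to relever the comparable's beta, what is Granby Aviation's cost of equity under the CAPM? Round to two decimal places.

24.91%

β_L = β_U × [1 + (1 − t)(D/E)] = 1.264 × [1 + (1 − 0.29) × 1.38]
    = 1.264 × [1 + 0.71 × 1.38] = 1.264 × 1.9798 = 2.5025
E(R) = R_f + β_L × MRP = 3.59% + 2.5025 × 8.52% = 24.91%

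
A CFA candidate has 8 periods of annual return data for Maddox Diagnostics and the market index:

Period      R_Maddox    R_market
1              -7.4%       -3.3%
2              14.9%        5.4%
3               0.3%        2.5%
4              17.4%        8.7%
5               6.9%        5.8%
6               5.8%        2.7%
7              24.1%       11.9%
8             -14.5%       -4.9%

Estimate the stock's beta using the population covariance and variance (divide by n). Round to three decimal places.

2.222

Mean R_i = (-7.4 + 14.9 + 0.3 + 17.4 + 6.9 + 5.8 + 24.1 − 14.5) / 8 = 5.9375%
Mean R_m = (-3.3 + 5.4 + 2.5 + 8.7 + 5.8 + 2.7 + 11.9 − 4.9) / 8 = 3.6000%
Σ(R_i − R̄_i)(R_m − R̄_m) = 499.5300  ⇒  Cov = 499.5300 / 8 = 62.4413
Σ(R_m − R̄_m)² = 224.8600  ⇒  Var(R_m) = 224.8600 / 8 = 28.1075
β = Cov / Var(R_m) = 62.4413 / 28.1075 = 2.2215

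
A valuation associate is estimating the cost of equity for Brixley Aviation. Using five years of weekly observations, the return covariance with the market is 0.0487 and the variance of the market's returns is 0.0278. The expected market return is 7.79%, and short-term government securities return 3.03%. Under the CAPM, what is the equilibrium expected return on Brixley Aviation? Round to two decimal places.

β = Cov(R_i, R_m) / Var(R_m) = 0.0487 / 0.0278 = 1.7518
MRP = 7.79% − 3.03% = 4.76%
E(R) = R_f + β × MRP = 3.03% + 1.7518 × 4.76% = 11.37%

11.37%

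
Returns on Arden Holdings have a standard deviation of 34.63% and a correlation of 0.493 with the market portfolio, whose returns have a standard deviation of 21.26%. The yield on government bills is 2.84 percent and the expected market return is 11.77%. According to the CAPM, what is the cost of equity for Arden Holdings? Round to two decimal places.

β = ρ × σ_i / σ_m = 0.493 × 34.63% / 21.26% = 0.8030
MRP = 11.77% − 2.84% = 8.93%
E(R) = 2.84% + 0.8030 × 8.93% = 10.01%

10.01%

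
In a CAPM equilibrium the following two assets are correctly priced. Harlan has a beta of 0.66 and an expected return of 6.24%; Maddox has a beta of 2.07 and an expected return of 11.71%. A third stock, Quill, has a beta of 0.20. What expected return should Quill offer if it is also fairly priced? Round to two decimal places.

4.46%

MRP (SML slope) = (11.71% − 6.24%) / (2.07 − 0.66) = 5.47% / 1.41 = 3.8794%
R_f (intercept) = 6.24% − 0.66 × 3.8794% = 3.6796%
E(R_Quill) = R_f + β × MRP = 3.6796% + 0.20 × 3.8794% = 4.46%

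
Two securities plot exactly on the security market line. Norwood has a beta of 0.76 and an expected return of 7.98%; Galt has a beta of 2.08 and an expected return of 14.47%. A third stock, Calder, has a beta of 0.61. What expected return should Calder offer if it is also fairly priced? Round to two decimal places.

7.24%

MRP (SML slope) = (14.47% − 7.98%) / (2.08 − 0.76) = 6.49% / 1.32 = 4.9167%
R_f (intercept) = 7.98% − 0.76 × 4.9167% = 4.2433%
E(R_Calder) = R_f + β × MRP = 4.2433% + 0.61 × 4.9167% = 7.24%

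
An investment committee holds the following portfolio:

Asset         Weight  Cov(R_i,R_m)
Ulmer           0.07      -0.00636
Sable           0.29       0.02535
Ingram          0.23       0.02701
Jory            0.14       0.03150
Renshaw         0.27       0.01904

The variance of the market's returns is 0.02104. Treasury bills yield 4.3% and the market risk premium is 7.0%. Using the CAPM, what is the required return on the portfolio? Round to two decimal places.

11.84%

β_Ulmer = -0.00636 / 0.02104 = -0.3023
β_Sable = 0.02535 / 0.02104 = 1.2048
β_Ingram = 0.02701 / 0.02104 = 1.2837
β_Jory = 0.03150 / 0.02104 = 1.4971
β_Renshaw = 0.01904 / 0.02104 = 0.9049
β_P = Σ w_i β_i = 0.07×-0.3023 + 0.29×1.2048 + 0.23×1.2837 + 0.14×1.4971 + 0.27×0.9049 = 1.0774
E(R_P) = R_f + β_P × MRP = 4.3% + 1.0774 × 7.0% = 11.84%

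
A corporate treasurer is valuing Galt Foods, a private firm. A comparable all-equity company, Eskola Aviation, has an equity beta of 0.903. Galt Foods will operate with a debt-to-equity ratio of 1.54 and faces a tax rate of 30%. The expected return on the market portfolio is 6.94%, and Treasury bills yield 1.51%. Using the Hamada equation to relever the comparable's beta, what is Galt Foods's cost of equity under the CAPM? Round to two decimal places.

11.70%

β_L = β_U × [1 + (1 − t)(D/E)] = 0.903 × [1 + (1 − 0.30) × 1.54]
    = 0.903 × [1 + 0.70 × 1.54] = 0.903 × 2.0780 = 1.8764
MRP = 6.94% − 1.51% = 5.43%
E(R) = R_f + β_L × MRP = 1.51% + 1.8764 × 5.43% = 11.70%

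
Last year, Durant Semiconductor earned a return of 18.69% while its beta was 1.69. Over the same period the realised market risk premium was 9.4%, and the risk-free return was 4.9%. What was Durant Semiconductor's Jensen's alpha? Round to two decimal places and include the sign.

CAPM benchmark = R_f + β(R_m − R_f) = 4.9% + 1.69 × 9.4% = 20.7860%
α = actual − benchmark = 18.69% − 20.7860% = -2.10%

-2.10%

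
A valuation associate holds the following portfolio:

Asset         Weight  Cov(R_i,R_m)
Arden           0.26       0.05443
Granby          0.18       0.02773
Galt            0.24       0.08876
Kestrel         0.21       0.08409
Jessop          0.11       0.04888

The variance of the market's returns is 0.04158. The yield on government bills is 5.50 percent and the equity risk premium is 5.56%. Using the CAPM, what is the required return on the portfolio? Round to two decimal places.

13.99%

β_Arden = 0.05443 / 0.04158 = 1.3090
β_Granby = 0.02773 / 0.04158 = 0.6669
β_Galt = 0.08876 / 0.04158 = 2.1347
β_Kestrel = 0.08409 / 0.04158 = 2.0224
β_Jessop = 0.04888 / 0.04158 = 1.1756
β_P = Σ w_i β_i = 0.26×1.3090 + 0.18×0.6669 + 0.24×2.1347 + 0.21×2.0224 + 0.11×1.1756 = 1.5267
E(R_P) = R_f + β_P × MRP = 5.50% + 1.5267 × 5.56% = 13.99%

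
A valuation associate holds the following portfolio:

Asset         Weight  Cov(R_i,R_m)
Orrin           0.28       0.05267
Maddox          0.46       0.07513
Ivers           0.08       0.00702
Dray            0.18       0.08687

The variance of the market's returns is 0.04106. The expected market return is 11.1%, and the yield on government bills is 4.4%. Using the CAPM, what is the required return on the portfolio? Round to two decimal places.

15.09%

β_Orrin = 0.05267 / 0.04106 = 1.2828
β_Maddox = 0.07513 / 0.04106 = 1.8298
β_Ivers = 0.00702 / 0.04106 = 0.1710
β_Dray = 0.08687 / 0.04106 = 2.1157
β_P = Σ w_i β_i = 0.28×1.2828 + 0.46×1.8298 + 0.08×0.1710 + 0.18×2.1157 = 1.5954
MRP = 11.1% − 4.4% = 6.70%
E(R_P) = R_f + β_P × MRP = 4.4% + 1.5954 × 6.7% = 15.09%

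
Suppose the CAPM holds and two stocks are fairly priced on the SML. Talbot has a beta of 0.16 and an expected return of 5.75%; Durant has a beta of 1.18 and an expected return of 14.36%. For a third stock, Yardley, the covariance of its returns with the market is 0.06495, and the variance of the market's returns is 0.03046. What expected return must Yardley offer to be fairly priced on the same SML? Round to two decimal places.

MRP = (14.36% − 5.75%) / (1.18 − 0.16) = 8.4412%
R_f = 5.75% − 0.16 × 8.4412% = 4.3994%
β_Yardley = Cov / Var(R_m) = 0.06495 / 0.03046 = 2.1323
E(R_Yardley) = R_f + β × MRP = 4.3994% + 2.1323 × 8.4412% = 22.40%

22.40%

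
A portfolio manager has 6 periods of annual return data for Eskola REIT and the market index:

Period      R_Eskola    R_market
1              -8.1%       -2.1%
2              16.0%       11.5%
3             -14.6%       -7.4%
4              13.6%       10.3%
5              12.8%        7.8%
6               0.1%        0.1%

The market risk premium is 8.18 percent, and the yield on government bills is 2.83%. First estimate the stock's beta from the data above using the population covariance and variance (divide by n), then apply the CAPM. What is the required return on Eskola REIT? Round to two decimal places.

16.42%

Mean R_i = (-8.1 + 16.0 − 14.6 + 13.6 + 12.8 + 0.1) / 6 = 3.3000%
Mean R_m = (-2.1 + 11.5 − 7.4 + 10.3 + 7.8 + 0.1) / 6 = 3.3667%
Σ(R_i − R̄_i)(R_m − R̄_m) = 482.3200  ⇒  Cov = 482.3200 / 6 = 80.3867
Σ(R_m − R̄_m)² = 290.3533  ⇒  Var(R_m) = 290.3533 / 6 = 48.3922
β = Cov / Var(R_m) = 80.3867 / 48.3922 = 1.6611
E(R) = R_f + β × MRP = 2.83% + 1.6611 × 8.18% = 16.42%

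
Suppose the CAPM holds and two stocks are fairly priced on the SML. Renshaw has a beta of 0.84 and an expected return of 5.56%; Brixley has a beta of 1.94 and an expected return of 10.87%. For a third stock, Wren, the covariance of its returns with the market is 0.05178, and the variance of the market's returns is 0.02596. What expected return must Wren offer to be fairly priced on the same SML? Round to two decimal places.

11.13%

MRP = (10.87% − 5.56%) / (1.94 − 0.84) = 4.8273%
R_f = 5.56% − 0.84 × 4.8273% = 1.5051%
β_Wren = Cov / Var(R_m) = 0.05178 / 0.02596 = 1.9946
E(R_Wren) = R_f + β × MRP = 1.5051% + 1.9946 × 4.8273% = 11.13%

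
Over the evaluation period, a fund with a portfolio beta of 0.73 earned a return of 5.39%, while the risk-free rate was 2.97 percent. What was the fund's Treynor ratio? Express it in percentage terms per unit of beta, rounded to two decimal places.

Treynor = (R_P − R_f) / β_P = (5.39% − 2.97%) / 0.7300 = 2.42% / 0.7300 = 3.32%

3.32%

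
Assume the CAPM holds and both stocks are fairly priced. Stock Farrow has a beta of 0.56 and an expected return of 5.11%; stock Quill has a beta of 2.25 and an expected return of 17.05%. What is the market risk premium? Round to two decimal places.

Both satisfy E(R) = R_f + β·MRP, so the slope of the SML is
MRP = (17.05% − 5.11%) / (2.25 − 0.56) = 11.94% / 1.69 = 7.0651%

7.07%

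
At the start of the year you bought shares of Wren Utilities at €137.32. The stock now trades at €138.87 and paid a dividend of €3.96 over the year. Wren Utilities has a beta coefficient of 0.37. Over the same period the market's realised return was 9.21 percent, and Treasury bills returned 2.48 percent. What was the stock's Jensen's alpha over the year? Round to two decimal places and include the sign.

-0.96%

Realised HPR = (P1 + D1 − P0) / P0 = (138.87 + 3.96 − 137.32) / 137.32 = 5.51 / 137.32 = 4.0125%
MRP = 9.21% − 2.48% = 6.73%
CAPM required = R_f + β·MRP = 2.48% + 0.37 × 6.73% = 4.9701%
α = realised − required = 4.0125% − 4.9701% = -0.96%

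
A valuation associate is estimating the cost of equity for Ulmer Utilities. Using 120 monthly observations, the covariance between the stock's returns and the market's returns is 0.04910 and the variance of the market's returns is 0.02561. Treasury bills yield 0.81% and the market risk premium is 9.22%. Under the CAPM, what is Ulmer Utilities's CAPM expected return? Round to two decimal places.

β = Cov(R_i, R_m) / Var(R_m) = 0.04910 / 0.02561 = 1.9172
E(R) = R_f + β × MRP = 0.81% + 1.9172 × 9.22% = 18.49%

18.49%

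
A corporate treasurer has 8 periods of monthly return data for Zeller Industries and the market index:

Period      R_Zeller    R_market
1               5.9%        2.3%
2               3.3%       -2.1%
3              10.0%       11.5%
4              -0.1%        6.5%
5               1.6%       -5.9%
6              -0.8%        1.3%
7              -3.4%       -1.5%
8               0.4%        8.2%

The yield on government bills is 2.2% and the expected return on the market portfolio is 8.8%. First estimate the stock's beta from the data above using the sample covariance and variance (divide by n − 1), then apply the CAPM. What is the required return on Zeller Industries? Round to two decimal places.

4.30%

Mean R_i = (5.9 + 3.3 + 10.0 − 0.1 + 1.6 − 0.8 − 3.4 + 0.4) / 8 = 2.1125%
Mean R_m = (2.3 − 2.1 + 11.5 + 6.5 − 5.9 + 1.3 − 1.5 + 8.2) / 8 = 2.5375%
Σ(R_i − R̄_i)(R_m − R̄_m) = 76.0063  ⇒  Cov = 76.0063 / 7 = 10.8580
Σ(R_m − R̄_m)² = 238.6788  ⇒  Var(R_m) = 238.6788 / 7 = 34.0970
β = Cov / Var(R_m) = 10.8580 / 34.0970 = 0.3184
MRP = 8.8% − 2.2% = 6.60%
E(R) = R_f + β × MRP = 2.2% + 0.3184 × 6.6% = 4.30%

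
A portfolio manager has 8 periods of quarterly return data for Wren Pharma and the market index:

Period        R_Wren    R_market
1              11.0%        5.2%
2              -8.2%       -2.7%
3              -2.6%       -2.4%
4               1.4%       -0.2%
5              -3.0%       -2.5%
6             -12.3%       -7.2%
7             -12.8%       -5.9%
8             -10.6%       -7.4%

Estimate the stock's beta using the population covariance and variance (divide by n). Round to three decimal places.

Mean R_i = (11.0 − 8.2 − 2.6 + 1.4 − 3.0 − 12.3 − 12.8 − 10.6) / 8 = -4.6375%
Mean R_m = (5.2 − 2.7 − 2.4 − 0.2 − 2.5 − 7.2 − 5.9 − 7.4) / 8 = -2.8875%
Σ(R_i − R̄_i)(R_m − R̄_m) = 228.1938  ⇒  Cov = 228.1938 / 8 = 28.5242
Σ(R_m − R̄_m)² = 121.0888  ⇒  Var(R_m) = 121.0888 / 8 = 15.1361
β = Cov / Var(R_m) = 28.5242 / 15.1361 = 1.8845

1.885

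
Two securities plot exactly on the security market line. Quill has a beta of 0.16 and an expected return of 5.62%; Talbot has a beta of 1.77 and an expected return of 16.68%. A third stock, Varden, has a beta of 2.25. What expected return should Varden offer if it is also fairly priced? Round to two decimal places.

MRP (SML slope) = (16.68% − 5.62%) / (1.77 − 0.16) = 11.06% / 1.61 = 6.8696%
R_f (intercept) = 5.62% − 0.16 × 6.8696% = 4.5209%
E(R_Varden) = R_f + β × MRP = 4.5209% + 2.25 × 6.8696% = 19.98%

19.98%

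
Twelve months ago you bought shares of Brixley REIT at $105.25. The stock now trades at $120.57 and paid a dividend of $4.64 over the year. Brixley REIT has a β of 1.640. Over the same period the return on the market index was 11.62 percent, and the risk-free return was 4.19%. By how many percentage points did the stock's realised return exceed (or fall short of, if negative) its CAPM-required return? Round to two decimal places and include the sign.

+2.59%

Realised HPR = (P1 + D1 − P0) / P0 = (120.57 + 4.64 − 105.25) / 105.25 = 19.96 / 105.25 = 18.9644%
MRP = 11.62% − 4.19% = 7.43%
CAPM required = R_f + β·MRP = 4.19% + 1.640 × 7.43% = 16.37520%
α = realised − required = 18.9644% − 16.37520% = +2.59%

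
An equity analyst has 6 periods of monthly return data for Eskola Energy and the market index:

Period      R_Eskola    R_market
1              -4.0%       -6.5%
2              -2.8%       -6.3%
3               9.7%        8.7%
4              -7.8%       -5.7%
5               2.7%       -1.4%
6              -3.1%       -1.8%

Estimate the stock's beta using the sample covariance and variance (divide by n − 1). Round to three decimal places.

0.974

Mean R_i = (-4.0 − 2.8 + 9.7 − 7.8 + 2.7 − 3.1) / 6 = -0.8833%
Mean R_m = (-6.5 − 6.3 + 8.7 − 5.7 − 1.4 − 1.8) / 6 = -2.1667%
Σ(R_i − R̄_i)(R_m − R̄_m) = 162.8067  ⇒  Cov = 162.8067 / 5 = 32.5613
Σ(R_m − R̄_m)² = 167.1533  ⇒  Var(R_m) = 167.1533 / 5 = 33.4307
β = Cov / Var(R_m) = 32.5613 / 33.4307 = 0.9740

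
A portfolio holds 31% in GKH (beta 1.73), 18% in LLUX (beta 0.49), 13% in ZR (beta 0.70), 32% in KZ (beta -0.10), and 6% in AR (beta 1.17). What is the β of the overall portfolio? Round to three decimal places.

0.754

β_P = Σ w_i β_i = 0.31×1.73 + 0.18×0.49 + 0.13×0.70 + 0.32×-0.10 + 0.06×1.17 = 0.7537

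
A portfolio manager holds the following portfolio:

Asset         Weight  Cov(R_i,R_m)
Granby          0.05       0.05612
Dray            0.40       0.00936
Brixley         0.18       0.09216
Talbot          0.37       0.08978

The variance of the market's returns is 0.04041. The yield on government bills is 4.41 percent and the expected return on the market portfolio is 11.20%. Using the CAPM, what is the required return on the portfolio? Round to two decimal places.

13.88%

β_Granby = 0.05612 / 0.04041 = 1.3888
β_Dray = 0.00936 / 0.04041 = 0.2316
β_Brixley = 0.09216 / 0.04041 = 2.2806
β_Talbot = 0.08978 / 0.04041 = 2.2217
β_P = Σ w_i β_i = 0.05×1.3888 + 0.40×0.2316 + 0.18×2.2806 + 0.37×2.2217 = 1.3946
MRP = 11.20% − 4.41% = 6.79%
E(R_P) = R_f + β_P × MRP = 4.41% + 1.3946 × 6.79% = 13.88%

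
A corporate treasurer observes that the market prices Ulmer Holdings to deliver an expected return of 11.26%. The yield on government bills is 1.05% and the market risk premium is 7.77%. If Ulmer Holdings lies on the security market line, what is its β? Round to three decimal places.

β = (E(R) − R_f) / MRP = (11.26% − 1.05%) / 7.77% = 10.21% / 7.77% = 1.314

1.314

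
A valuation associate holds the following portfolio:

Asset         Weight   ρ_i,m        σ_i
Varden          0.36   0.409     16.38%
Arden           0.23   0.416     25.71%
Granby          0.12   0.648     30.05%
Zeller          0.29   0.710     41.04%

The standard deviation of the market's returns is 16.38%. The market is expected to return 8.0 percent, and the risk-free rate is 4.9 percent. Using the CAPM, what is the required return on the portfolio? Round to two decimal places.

7.86%

β_Varden = 0.409 × 16.38% / 16.38% = 0.4090
β_Arden = 0.416 × 25.71% / 16.38% = 0.6530
β_Granby = 0.648 × 30.05% / 16.38% = 1.1888
β_Zeller = 0.710 × 41.04% / 16.38% = 1.7789
β_P = Σ w_i β_i = 0.36×0.4090 + 0.23×0.6530 + 0.12×1.1888 + 0.29×1.7789 = 0.9560
MRP = 8.0% − 4.9% = 3.10%
E(R_P) = R_f + β_P × MRP = 4.9% + 0.9560 × 3.1% = 7.86%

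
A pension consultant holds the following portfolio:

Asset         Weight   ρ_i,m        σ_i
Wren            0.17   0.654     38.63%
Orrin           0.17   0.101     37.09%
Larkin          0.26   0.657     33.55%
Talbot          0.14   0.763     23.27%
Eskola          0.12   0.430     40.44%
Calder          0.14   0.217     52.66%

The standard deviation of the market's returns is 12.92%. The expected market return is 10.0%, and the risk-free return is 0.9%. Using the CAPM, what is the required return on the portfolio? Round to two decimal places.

β_Wren = 0.654 × 38.63% / 12.92% = 1.9554
β_Orrin = 0.101 × 37.09% / 12.92% = 0.2899
β_Larkin = 0.657 × 33.55% / 12.92% = 1.7061
β_Talbot = 0.763 × 23.27% / 12.92% = 1.3742
β_Eskola = 0.430 × 40.44% / 12.92% = 1.3459
β_Calder = 0.217 × 52.66% / 12.92% = 0.8845
β_P = Σ w_i β_i = 0.17×1.9554 + 0.17×0.2899 + 0.26×1.7061 + 0.14×1.3742 + 0.12×1.3459 + 0.14×0.8845 = 1.3030
MRP = 10.0% − 0.9% = 9.10%
E(R_P) = R_f + β_P × MRP = 0.9% + 1.3030 × 9.1% = 12.76%

12.76%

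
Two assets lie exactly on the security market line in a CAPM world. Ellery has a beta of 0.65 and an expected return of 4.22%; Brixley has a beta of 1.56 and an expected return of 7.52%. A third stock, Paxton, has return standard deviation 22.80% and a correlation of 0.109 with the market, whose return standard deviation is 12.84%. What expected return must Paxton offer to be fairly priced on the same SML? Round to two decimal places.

2.56%

MRP = (7.52% − 4.22%) / (1.56 − 0.65) = 3.6264%
R_f = 4.22% − 0.65 × 3.6264% = 1.8628%
β_Paxton = ρ·σ_i/σ_m = 0.109 × 22.80 / 12.84 = 0.1936
E(R_Paxton) = R_f + β × MRP = 1.8628% + 0.1936 × 3.6264% = 2.56%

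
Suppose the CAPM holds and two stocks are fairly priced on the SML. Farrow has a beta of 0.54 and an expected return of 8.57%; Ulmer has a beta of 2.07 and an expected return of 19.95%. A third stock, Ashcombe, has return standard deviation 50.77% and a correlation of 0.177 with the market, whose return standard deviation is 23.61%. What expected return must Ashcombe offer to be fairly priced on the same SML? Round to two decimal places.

MRP = (19.95% − 8.57%) / (2.07 − 0.54) = 7.4379%
R_f = 8.57% − 0.54 × 7.4379% = 4.5535%
β_Ashcombe = ρ·σ_i/σ_m = 0.177 × 50.77 / 23.61 = 0.3806
E(R_Ashcombe) = R_f + β × MRP = 4.5535% + 0.3806 × 7.4379% = 7.38%

7.38%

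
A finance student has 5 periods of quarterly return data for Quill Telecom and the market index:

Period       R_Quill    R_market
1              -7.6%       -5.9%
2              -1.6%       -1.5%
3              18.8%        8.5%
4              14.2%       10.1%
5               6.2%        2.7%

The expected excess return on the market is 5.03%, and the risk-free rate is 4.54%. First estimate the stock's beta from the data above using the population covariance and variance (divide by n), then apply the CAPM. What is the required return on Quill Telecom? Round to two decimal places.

Mean R_i = (-7.6 − 1.6 + 18.8 + 14.2 + 6.2) / 5 = 6.0000%
Mean R_m = (-5.9 − 1.5 + 8.5 + 10.1 + 2.7) / 5 = 2.7800%
Σ(R_i − R̄_i)(R_m − R̄_m) = 283.8000  ⇒  Cov = 283.8000 / 5 = 56.7600
Σ(R_m − R̄_m)² = 179.9680  ⇒  Var(R_m) = 179.9680 / 5 = 35.9936
β = Cov / Var(R_m) = 56.7600 / 35.9936 = 1.5769
E(R) = R_f + β × MRP = 4.54% + 1.5769 × 5.03% = 12.47%

12.47%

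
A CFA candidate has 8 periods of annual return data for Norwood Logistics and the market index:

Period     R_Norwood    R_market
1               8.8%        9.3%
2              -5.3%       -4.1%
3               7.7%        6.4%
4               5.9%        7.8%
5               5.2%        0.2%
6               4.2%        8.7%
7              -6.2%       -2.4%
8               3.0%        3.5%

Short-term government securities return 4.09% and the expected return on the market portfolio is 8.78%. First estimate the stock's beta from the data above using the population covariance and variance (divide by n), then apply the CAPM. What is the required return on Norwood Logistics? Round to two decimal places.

Mean R_i = (8.8 − 5.3 + 7.7 + 5.9 + 5.2 + 4.2 − 6.2 + 3.0) / 8 = 2.9125%
Mean R_m = (9.3 − 4.1 + 6.4 + 7.8 + 0.2 + 8.7 − 2.4 + 3.5) / 8 = 3.6750%
Σ(R_i − R̄_i)(R_m − R̄_m) = 176.2025  ⇒  Cov = 176.2025 / 8 = 22.0253
Σ(R_m − R̄_m)² = 190.7950  ⇒  Var(R_m) = 190.7950 / 8 = 23.8494
β = Cov / Var(R_m) = 22.0253 / 23.8494 = 0.9235
MRP = 8.78% − 4.09% = 4.69%
E(R) = R_f + β × MRP = 4.09% + 0.9235 × 4.69% = 8.42%

8.42%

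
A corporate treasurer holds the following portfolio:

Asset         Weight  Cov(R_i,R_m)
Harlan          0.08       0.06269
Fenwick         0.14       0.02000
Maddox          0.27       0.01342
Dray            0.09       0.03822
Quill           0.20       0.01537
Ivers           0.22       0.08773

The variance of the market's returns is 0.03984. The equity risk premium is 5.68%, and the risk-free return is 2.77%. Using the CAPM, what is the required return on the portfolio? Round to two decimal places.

β_Harlan = 0.06269 / 0.03984 = 1.5735
β_Fenwick = 0.02000 / 0.03984 = 0.5020
β_Maddox = 0.01342 / 0.03984 = 0.3368
β_Dray = 0.03822 / 0.03984 = 0.9593
β_Quill = 0.01537 / 0.03984 = 0.3858
β_Ivers = 0.08773 / 0.03984 = 2.2021
β_P = Σ w_i β_i = 0.08×1.5735 + 0.14×0.5020 + 0.27×0.3368 + 0.09×0.9593 + 0.20×0.3858 + 0.22×2.2021 = 0.9351
E(R_P) = R_f + β_P × MRP = 2.77% + 0.9351 × 5.68% = 8.08%

8.08%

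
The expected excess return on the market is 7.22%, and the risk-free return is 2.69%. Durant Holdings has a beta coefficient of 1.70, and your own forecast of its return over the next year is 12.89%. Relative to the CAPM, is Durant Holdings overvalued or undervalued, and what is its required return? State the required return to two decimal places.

Required return = R_f + β·MRP = 2.69% + 1.70 × 7.22% = 14.96%
Forecast 12.89% < required 14.96% → the stock plots below the SML → overvalued.

Overvalued; required return 14.96%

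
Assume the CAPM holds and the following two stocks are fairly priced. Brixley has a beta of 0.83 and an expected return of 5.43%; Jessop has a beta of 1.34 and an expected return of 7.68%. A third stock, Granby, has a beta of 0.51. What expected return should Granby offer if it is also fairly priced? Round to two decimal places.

4.02%

MRP (SML slope) = (7.68% − 5.43%) / (1.34 − 0.83) = 2.25% / 0.51 = 4.4118%
R_f (intercept) = 5.43% − 0.83 × 4.4118% = 1.7682%
E(R_Granby) = R_f + β × MRP = 1.7682% + 0.51 × 4.4118% = 4.02%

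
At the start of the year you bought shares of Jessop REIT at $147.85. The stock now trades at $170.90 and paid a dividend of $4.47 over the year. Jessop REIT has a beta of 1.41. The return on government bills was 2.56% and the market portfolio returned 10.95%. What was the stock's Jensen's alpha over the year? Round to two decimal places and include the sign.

Realised HPR = (P1 + D1 − P0) / P0 = (170.90 + 4.47 − 147.85) / 147.85 = 27.52 / 147.85 = 18.6135%
MRP = 10.95% − 2.56% = 8.39%
CAPM required = R_f + β·MRP = 2.56% + 1.41 × 8.39% = 14.3899%
α = realised − required = 18.6135% − 14.3899% = +4.22%

+4.22%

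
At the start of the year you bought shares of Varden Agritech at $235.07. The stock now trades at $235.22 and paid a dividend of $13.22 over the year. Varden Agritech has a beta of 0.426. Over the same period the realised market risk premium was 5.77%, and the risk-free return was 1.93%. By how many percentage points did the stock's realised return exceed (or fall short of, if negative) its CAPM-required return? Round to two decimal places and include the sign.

Realised HPR = (P1 + D1 − P0) / P0 = (235.22 + 13.22 − 235.07) / 235.07 = 13.37 / 235.07 = 5.6877%
CAPM required = R_f + β·MRP = 1.93% + 0.426 × 5.77% = 4.38802%
α = realised − required = 5.6877% − 4.38802% = +1.30%

+1.30%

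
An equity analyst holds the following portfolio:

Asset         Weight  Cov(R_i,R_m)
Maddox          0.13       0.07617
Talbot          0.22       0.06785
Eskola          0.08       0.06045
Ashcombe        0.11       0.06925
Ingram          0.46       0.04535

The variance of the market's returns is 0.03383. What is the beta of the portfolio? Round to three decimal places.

β_Maddox = 0.07617 / 0.03383 = 2.2516
β_Talbot = 0.06785 / 0.03383 = 2.0056
β_Eskola = 0.06045 / 0.03383 = 1.7869
β_Ashcombe = 0.06925 / 0.03383 = 2.0470
β_Ingram = 0.04535 / 0.03383 = 1.3405
β_P = Σ w_i β_i = 0.13×2.2516 + 0.22×2.0056 + 0.08×1.7869 + 0.11×2.0470 + 0.46×1.3405 = 1.7187

1.719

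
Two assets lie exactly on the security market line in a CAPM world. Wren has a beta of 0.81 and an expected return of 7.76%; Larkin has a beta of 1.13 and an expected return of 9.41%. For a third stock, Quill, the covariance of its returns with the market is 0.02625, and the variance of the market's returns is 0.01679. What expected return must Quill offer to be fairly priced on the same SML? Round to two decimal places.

11.64%

MRP = (9.41% − 7.76%) / (1.13 − 0.81) = 5.1563%
R_f = 7.76% − 0.81 × 5.1563% = 3.5834%
β_Quill = Cov / Var(R_m) = 0.02625 / 0.01679 = 1.5634
E(R_Quill) = R_f + β × MRP = 3.5834% + 1.5634 × 5.1563% = 11.64%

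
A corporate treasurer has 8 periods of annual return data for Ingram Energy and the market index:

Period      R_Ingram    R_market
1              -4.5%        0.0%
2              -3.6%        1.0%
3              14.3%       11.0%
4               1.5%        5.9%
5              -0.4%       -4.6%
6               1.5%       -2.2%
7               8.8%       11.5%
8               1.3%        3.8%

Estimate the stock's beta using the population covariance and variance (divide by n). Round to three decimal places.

Mean R_i = (-4.5 − 3.6 + 14.3 + 1.5 − 0.4 + 1.5 + 8.8 + 1.3) / 8 = 2.3625%
Mean R_m = (0.0 + 1.0 + 11.0 + 5.9 − 4.6 − 2.2 + 11.5 + 3.8) / 8 = 3.3000%
Σ(R_i − R̄_i)(R_m − R̄_m) = 204.8600  ⇒  Cov = 204.8600 / 8 = 25.6075
Σ(R_m − R̄_m)² = 242.3800  ⇒  Var(R_m) = 242.3800 / 8 = 30.2975
β = Cov / Var(R_m) = 25.6075 / 30.2975 = 0.8452

0.845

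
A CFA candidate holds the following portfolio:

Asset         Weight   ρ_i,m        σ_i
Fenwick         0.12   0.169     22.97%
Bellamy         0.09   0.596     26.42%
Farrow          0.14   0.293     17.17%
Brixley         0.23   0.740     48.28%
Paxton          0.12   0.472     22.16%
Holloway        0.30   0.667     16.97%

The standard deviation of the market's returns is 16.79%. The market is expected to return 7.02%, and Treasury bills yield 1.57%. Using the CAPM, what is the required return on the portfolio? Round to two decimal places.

β_Fenwick = 0.169 × 22.97% / 16.79% = 0.2312
β_Bellamy = 0.596 × 26.42% / 16.79% = 0.9378
β_Farrow = 0.293 × 17.17% / 16.79% = 0.2996
β_Brixley = 0.740 × 48.28% / 16.79% = 2.1279
β_Paxton = 0.472 × 22.16% / 16.79% = 0.6230
β_Holloway = 0.667 × 16.97% / 16.79% = 0.6742
β_P = Σ w_i β_i = 0.12×0.2312 + 0.09×0.9378 + 0.14×0.2996 + 0.23×2.1279 + 0.12×0.6230 + 0.30×0.6742 = 0.9205
MRP = 7.02% − 1.57% = 5.45%
E(R_P) = R_f + β_P × MRP = 1.57% + 0.9205 × 5.45% = 6.59%

6.59%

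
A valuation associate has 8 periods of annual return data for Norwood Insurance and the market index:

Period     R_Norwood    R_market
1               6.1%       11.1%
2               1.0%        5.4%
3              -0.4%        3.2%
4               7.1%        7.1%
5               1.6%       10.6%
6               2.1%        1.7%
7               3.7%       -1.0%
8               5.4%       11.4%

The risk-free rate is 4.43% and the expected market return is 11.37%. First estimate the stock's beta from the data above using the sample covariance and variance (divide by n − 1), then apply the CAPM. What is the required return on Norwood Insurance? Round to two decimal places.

6.07%

Mean R_i = (6.1 + 1.0 − 0.4 + 7.1 + 1.6 + 2.1 + 3.7 + 5.4) / 8 = 3.3250%
Mean R_m = (11.1 + 5.4 + 3.2 + 7.1 + 10.6 + 1.7 − 1.0 + 11.4) / 8 = 6.1875%
Σ(R_i − R̄_i)(R_m − R̄_m) = 36.0425  ⇒  Cov = 36.0425 / 7 = 5.1489
Σ(R_m − R̄_m)² = 152.9488  ⇒  Var(R_m) = 152.9488 / 7 = 21.8498
β = Cov / Var(R_m) = 5.1489 / 21.8498 = 0.2356
MRP = 11.37% − 4.43% = 6.94%
E(R) = R_f + β × MRP = 4.43% + 0.2356 × 6.94% = 6.07%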